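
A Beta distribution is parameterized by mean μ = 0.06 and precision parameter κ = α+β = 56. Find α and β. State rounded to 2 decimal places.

Split κ in proportion μ : (1−μ): α = 0.06·56 = 3.36, β = 56 − 3.36 = 52.64.

α = 3.36, β = 52.64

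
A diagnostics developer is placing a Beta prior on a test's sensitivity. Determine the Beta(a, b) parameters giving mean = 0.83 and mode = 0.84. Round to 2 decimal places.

a = 56.44, b = 11.56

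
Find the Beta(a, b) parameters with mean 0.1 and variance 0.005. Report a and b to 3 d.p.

a = 1.700, b = 15.300

Write ν = a+b; then a = μν and Var = μ(1−μ)/(ν+1).
ν = μ(1−μ)/Var − 1 = 0.09/0.005 − 1 = 17.0000.
a = 0.1·17.0000 = 1.700, b = 0.9·17.0000 = 15.300.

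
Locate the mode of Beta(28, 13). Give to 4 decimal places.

0.6923

The density x^(α−1)(1−x)^(β−1) is maximised at (α−1)/(α+β−2) = 27/39 = 0.6923.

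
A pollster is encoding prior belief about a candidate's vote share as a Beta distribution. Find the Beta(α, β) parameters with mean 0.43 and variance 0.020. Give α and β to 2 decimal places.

Let s = α+β. The Beta variance is μ(1−μ)/(s+1).
So s+1 = μ(1−μ)/σ² = (0.43×0.57)/0.020 = 0.2451/0.020 = 12.2550, giving s = 11.2550.
Then α = μs = 0.43×11.2550 = 4.84 and β = (1−μ)s = 0.57×11.2550 = 6.42.

α = 4.84, β = 6.42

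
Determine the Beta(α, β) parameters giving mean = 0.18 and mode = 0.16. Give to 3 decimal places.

With s = α+β: μ = α/s and mode = (α−1)/(s−2). Eliminating α = μs,
μs − 1 = m(s−2) ⇒ s(μ−m) = 1−2m ⇒ s = 0.68/0.02 = 34.0000.
So α = μs = 6.120, β = (1−μ)s = 27.880.

α = 6.120, β = 27.880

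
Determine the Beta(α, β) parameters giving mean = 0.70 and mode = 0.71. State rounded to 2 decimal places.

Let s = α+β. Mean gives α = μs = 0.70s; mode gives (α−1)/(s−2) = 0.71.
Substituting: 0.70s − 1 = 0.71(s−2) = 0.71s − 1.42, so -0.01s = -0.42 and s = 42.0000.
Then α = 0.70×42.0000 = 29.40 and β = s−α = 12.60.

α = 29.40, β = 12.60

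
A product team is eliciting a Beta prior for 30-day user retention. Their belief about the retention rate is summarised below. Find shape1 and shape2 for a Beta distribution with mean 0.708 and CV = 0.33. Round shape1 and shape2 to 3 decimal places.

shape1 = 1.973, shape2 = 0.814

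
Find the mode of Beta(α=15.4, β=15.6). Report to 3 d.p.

With α,β > 1, mode = (α−1)/(α+β−2) = 14.4/29.0 = 0.497.

0.497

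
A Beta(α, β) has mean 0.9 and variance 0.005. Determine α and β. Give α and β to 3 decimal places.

Let s = α+β. The Beta variance is μ(1−μ)/(s+1).
So s+1 = μ(1−μ)/σ² = (0.9×0.1)/0.005 = 0.09/0.005 = 18.0000, giving s = 17.0000.
Then α = μs = 0.9×17.0000 = 15.300 and β = (1−μ)s = 0.1×17.0000 = 1.700.

α = 15.300, β = 1.700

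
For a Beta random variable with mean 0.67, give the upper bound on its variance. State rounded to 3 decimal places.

For fixed mean μ the Beta variance is μ(1−μ)/(α+β+1), increasing as α+β decreases.
Its least upper bound (not attained) is μ(1−μ) = 0.67·0.33 = 0.221.

0.221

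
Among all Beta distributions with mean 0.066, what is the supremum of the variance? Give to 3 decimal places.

0.062

Var = μ(1−μ)/(α+β+1), which approaches μ(1−μ) as α+β → 0.
So the supremum is μ(1−μ) = 0.066×0.934 = 0.062.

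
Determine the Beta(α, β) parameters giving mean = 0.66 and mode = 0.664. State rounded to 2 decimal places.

α = 54.12, β = 27.88

Let s = α+β. Mean gives α = μs = 0.66s; mode gives (α−1)/(s−2) = 0.664.
Substituting: 0.66s − 1 = 0.664(s−2) = 0.664s − 1.328, so -0.004s = -0.328 and s = 82.0000.
Then α = 0.66×82.0000 = 54.12 and β = s−α = 27.88.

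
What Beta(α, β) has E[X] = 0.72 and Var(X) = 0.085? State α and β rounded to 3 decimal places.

α = 0.988, β = 0.384

Write ν = α+β; then α = μν and Var = μ(1−μ)/(ν+1).
ν = μ(1−μ)/Var − 1 = 0.2016/0.085 − 1 = 1.3718.
α = 0.72·1.3718 = 0.988, β = 0.28·1.3718 = 0.384.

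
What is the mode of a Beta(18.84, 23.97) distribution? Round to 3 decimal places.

With α,β > 1, mode = (α−1)/(α+β−2) = 17.84/40.81 = 0.437.

0.437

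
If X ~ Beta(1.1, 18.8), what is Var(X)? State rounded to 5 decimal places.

μ = 1.1/19.9 = 0.055276; Var = μ(1−μ)/(α+β+1) = 0.0522209/20.9 = 0.00250.

0.00250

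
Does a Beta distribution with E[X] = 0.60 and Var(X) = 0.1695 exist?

Yes

For any Beta, Var(X) < E[X]·(1−E[X]).
Here μ(1−μ) = 0.60×0.40 = 0.2400, and 0.1695 < 0.2400.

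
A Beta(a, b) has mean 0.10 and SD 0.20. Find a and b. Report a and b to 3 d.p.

σ² = 0.20² = 0.0400.
With s = a+b, Var = μ(1−μ)/(s+1), so s+1 = (0.10×0.90)/0.0400 = 2.2500 and s = 1.2500.
a = μs = 0.125, b = (1−μ)s = 1.125.

a = 0.125, b = 1.125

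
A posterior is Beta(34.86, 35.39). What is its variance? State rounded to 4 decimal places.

Var = αβ/[(α+β)²(α+β+1)] = (34.86×35.39)/(70.25²×71.25) = 1233.6954/351623.203125 = 0.0035.

0.0035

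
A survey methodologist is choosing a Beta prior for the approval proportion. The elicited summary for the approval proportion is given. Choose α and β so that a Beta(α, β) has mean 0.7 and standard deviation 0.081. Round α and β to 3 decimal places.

α = 21.705, β = 9.302

First σ² = 0.006561. Setting α = μn, β = (1−μ)n with n = α+β,
μ(1−μ)/(n+1) = 0.006561 ⇒ n+1 = 0.21/0.006561 = 32.0073 ⇒ n = 31.0073.
Hence α = 0.7×31.0073 = 21.705, β = 0.3×31.0073 = 9.302.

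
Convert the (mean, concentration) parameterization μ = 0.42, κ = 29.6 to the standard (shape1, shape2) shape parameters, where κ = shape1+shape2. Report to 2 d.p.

Split κ in proportion μ : (1−μ): shape1 = 0.42·29.6 = 12.43, shape2 = 29.6 − 12.43 = 17.17.

shape1 = 12.43, shape2 = 17.17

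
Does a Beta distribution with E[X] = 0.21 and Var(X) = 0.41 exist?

No

For any Beta, Var(X) < E[X]·(1−E[X]).
Here μ(1−μ) = 0.21×0.79 = 0.1659, and 0.41 ≥ 0.1659.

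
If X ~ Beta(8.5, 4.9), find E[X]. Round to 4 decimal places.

E[X] = α/(α+β) = 8.5/13.4 = 0.6343.

0.6343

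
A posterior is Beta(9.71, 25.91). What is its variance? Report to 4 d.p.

α+β = 35.62 and αβ = 251.5861, so Var = αβ/[(α+β)²(α+β+1)] = 251.5861/46462.884728 = 0.0054.

0.0054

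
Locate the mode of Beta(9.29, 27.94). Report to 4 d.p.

The density x^(α−1)(1−x)^(β−1) is maximised at (α−1)/(α+β−2) = 8.29/35.23 = 0.2353.

0.2353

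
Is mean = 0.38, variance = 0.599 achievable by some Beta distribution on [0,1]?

No

A Beta with mean μ has variance μ(1−μ)/(α+β+1) < μ(1−μ).
Here μ(1−μ) = 0.38×0.62 = 0.2356, and 0.599 ≥ 0.2356.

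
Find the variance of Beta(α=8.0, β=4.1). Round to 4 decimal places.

μ = 8.0/12.1 = 0.661157; Var = μ(1−μ)/(α+β+1) = 0.2240284/13.1 = 0.0171.

0.0171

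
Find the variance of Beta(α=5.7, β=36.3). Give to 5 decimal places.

α+β = 42.0 and αβ = 206.91, so Var = αβ/[(α+β)²(α+β+1)] = 206.91/75852.000 = 0.00273.

0.00273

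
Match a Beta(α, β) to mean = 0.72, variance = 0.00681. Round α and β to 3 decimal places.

Write ν = α+β; then α = μν and Var = μ(1−μ)/(ν+1).
ν = μ(1−μ)/Var − 1 = 0.2016/0.00681 − 1 = 28.6035.
α = 0.72·28.6035 = 20.595, β = 0.28·28.6035 = 8.009.

α = 20.595, β = 8.009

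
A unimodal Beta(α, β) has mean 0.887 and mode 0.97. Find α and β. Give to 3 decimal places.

With s = α+β: μ = α/s and mode = (α−1)/(s−2). Eliminating α = μs,
μs − 1 = m(s−2) ⇒ s(μ−m) = 1−2m ⇒ s = -0.94/-0.083 = 11.3253.
So α = μs = 10.046, β = (1−μ)s = 1.280.

α = 10.046, β = 1.280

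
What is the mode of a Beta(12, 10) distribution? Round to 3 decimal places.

0.550

With α,β > 1, mode = (α−1)/(α+β−2) = 11/20 = 0.550.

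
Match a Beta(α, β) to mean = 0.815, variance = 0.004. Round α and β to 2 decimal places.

Let s = α+β. The Beta variance is μ(1−μ)/(s+1).
So s+1 = μ(1−μ)/σ² = (0.815×0.185)/0.004 = 0.150775/0.004 = 37.6938, giving s = 36.6938.
Then α = μs = 0.815×36.6938 = 29.91 and β = (1−μ)s = 0.185×36.6938 = 6.79.

α = 29.91, β = 6.79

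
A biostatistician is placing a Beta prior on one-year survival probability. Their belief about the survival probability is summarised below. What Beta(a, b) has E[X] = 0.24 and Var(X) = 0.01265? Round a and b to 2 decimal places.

By moment matching, a+b = μ(1−μ)/σ² − 1 = (0.24·0.76)/0.01265 − 1 = 14.4190 − 1 = 13.4190.
Since a/(a+b) = μ, a = 0.24·13.4190 = 3.22 and b = 0.76·13.4190 = 10.20.

a = 3.22, b = 10.20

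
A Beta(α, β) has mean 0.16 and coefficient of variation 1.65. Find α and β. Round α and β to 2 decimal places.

σ = CV·μ = 1.65×0.16 = 0.26400, so σ² = 0.069696.
s+1 = μ(1−μ)/σ² = 0.1344/0.069696 = 1.9284, so s = α+β = 0.9284.
α = μs = 0.15, β = (1−μ)s = 0.78.

α = 0.15, β = 0.78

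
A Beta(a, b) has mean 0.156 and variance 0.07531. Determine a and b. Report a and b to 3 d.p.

a = 0.117, b = 0.632

Let s = a+b. The Beta variance is μ(1−μ)/(s+1).
So s+1 = μ(1−μ)/σ² = (0.156×0.844)/0.07531 = 0.131664/0.07531 = 1.7483, giving s = 0.7483.
Then a = μs = 0.156×0.7483 = 0.117 and b = (1−μ)s = 0.844×0.7483 = 0.632.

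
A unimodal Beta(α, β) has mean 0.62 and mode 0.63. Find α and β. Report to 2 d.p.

Let s = α+β. Mean gives α = μs = 0.62s; mode gives (α−1)/(s−2) = 0.63.
Substituting: 0.62s − 1 = 0.63(s−2) = 0.63s − 1.26, so -0.01s = -0.26 and s = 26.0000.
Then α = 0.62×26.0000 = 16.12 and β = s−α = 9.88.

α = 16.12, β = 9.88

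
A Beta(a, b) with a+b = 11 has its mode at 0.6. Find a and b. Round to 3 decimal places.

a = 6.400, b = 4.600

Since the density peak of Beta(a,b) is at (a−1)/(a+b−2),
a = 1 + 0.6(11−2) = 6.400 and b = 11 − 6.400 = 4.600.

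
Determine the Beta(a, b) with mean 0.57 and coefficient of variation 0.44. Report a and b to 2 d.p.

Var = (CV·μ)² = (0.44×0.57)² = 0.062901.
a+b = μ(1−μ)/Var − 1 = 0.2451/0.062901 − 1 = 2.8966.
Thus a = 0.57·2.8966 = 1.65 and b = 0.43·2.8966 = 1.25.

a = 1.65, b = 1.25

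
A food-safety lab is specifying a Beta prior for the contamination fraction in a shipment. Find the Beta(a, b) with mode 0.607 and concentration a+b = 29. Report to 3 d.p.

For a,b>1 the mode is (a−1)/(a+b−2), so a = mode·(κ−2)+1 = 0.607×27+1 = 17.389.
And b = (1−mode)·(κ−2)+1 = 0.393×27+1 = 11.611.

a = 17.389, b = 11.611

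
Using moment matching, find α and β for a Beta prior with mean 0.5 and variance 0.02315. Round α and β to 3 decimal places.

α = 4.900, β = 4.900

Let s = α+β. The Beta variance is μ(1−μ)/(s+1).
So s+1 = μ(1−μ)/σ² = (0.5×0.5)/0.02315 = 0.25/0.02315 = 10.7991, giving s = 9.7991.
Then α = μs = 0.5×9.7991 = 4.900 and β = (1−μ)s = 0.5×9.7991 = 4.900.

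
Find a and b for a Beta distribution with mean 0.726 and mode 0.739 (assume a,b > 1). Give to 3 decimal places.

Let s = a+b. Mean gives a = μs = 0.726s; mode gives (a−1)/(s−2) = 0.739.
Substituting: 0.726s − 1 = 0.739(s−2) = 0.739s − 1.478, so -0.013s = -0.478 and s = 36.7692.
Then a = 0.726×36.7692 = 26.694 and b = s−a = 10.075.

a = 26.694, b = 10.075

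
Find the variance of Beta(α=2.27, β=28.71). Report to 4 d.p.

α+β = 30.98 and αβ = 65.1717, so Var = αβ/[(α+β)²(α+β+1)] = 65.1717/30693.137592 = 0.0021.

0.0021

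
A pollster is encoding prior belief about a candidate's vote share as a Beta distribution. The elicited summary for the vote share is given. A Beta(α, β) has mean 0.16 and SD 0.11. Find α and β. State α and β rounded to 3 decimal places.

α = 1.617, β = 8.490

σ² = 0.11² = 0.0121.
With s = α+β, Var = μ(1−μ)/(s+1), so s+1 = (0.16×0.84)/0.0121 = 11.1074 and s = 10.1074.
α = μs = 1.617, β = (1−μ)s = 8.490.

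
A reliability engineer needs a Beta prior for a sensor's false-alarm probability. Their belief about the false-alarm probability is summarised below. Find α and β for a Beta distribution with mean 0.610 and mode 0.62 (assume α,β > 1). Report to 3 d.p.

With s = α+β: μ = α/s and mode = (α−1)/(s−2). Eliminating α = μs,
μs − 1 = m(s−2) ⇒ s(μ−m) = 1−2m ⇒ s = -0.24/-0.010 = 24.0000.
So α = μs = 14.640, β = (1−μ)s = 9.360.

α = 14.640, β = 9.360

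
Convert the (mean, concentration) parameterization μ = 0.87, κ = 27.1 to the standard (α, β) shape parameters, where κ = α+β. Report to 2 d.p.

α = 23.58, β = 3.52

α = μκ = 0.87×27.1 = 23.58 and β = (1−μ)κ = 0.13×27.1 = 3.52.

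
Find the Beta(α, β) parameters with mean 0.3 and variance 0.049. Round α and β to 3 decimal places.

α = 0.986, β = 2.300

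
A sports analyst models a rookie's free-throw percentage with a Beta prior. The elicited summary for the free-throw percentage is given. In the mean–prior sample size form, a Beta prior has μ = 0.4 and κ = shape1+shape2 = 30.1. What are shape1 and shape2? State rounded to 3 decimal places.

shape1 = 12.040, shape2 = 18.060

shape1 = μκ = 0.4×30.1 = 12.040 and shape2 = (1−μ)κ = 0.6×30.1 = 18.060.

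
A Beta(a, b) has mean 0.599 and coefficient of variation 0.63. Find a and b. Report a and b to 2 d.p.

Var = (CV·μ)² = (0.63×0.599)² = 0.142408.
a+b = μ(1−μ)/Var − 1 = 0.240199/0.142408 − 1 = 0.6867.
Thus a = 0.599·0.6867 = 0.41 and b = 0.401·0.6867 = 0.28.

a = 0.41, b = 0.28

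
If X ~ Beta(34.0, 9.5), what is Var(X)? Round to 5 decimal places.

Var = αβ/[(α+β)²(α+β+1)] = (34.0×9.5)/(43.5²×44.5) = 323.00/84205.125 = 0.00384.

0.00384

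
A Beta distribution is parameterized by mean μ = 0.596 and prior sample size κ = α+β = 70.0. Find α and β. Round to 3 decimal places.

Split κ in proportion μ : (1−μ): α = 0.596·70.0 = 41.720, β = 70.0 − 41.720 = 28.280.

α = 41.720, β = 28.280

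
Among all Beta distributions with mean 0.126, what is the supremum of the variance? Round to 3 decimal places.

For fixed mean μ the Beta variance is μ(1−μ)/(α+β+1), increasing as α+β decreases.
Its least upper bound (not attained) is μ(1−μ) = 0.126·0.874 = 0.110.

0.110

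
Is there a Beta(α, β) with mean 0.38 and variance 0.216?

The Beta variance bound is σ² < μ(1−μ).
Here μ(1−μ) = 0.38×0.62 = 0.2356, and 0.216 < 0.2356.

Yes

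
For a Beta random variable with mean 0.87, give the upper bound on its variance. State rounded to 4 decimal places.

For fixed mean μ the Beta variance is μ(1−μ)/(α+β+1), increasing as α+β decreases.
Its least upper bound (not attained) is μ(1−μ) = 0.87·0.13 = 0.1131.

0.1131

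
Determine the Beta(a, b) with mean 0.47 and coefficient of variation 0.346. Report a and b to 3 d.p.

σ = CV·μ = 0.346×0.47 = 0.16262, so σ² = 0.026445.
s+1 = μ(1−μ)/σ² = 0.2491/0.026445 = 9.4195, so s = a+b = 8.4195.
a = μs = 3.957, b = (1−μ)s = 4.462.

a = 3.957, b = 4.462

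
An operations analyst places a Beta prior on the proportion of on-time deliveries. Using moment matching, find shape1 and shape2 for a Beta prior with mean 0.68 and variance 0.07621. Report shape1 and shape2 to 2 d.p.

By moment matching, shape1+shape2 = μ(1−μ)/σ² − 1 = (0.68·0.32)/0.07621 − 1 = 2.8553 − 1 = 1.8553.
Since shape1/(shape1+shape2) = μ, shape1 = 0.68·1.8553 = 1.26 and shape2 = 0.32·1.8553 = 0.59.

shape1 = 1.26, shape2 = 0.59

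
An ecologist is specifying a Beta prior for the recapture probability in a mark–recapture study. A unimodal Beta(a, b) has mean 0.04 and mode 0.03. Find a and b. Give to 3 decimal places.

a = 3.760, b = 90.240

With s = a+b: μ = a/s and mode = (a−1)/(s−2). Eliminating a = μs,
μs − 1 = m(s−2) ⇒ s(μ−m) = 1−2m ⇒ s = 0.94/0.01 = 94.0000.
So a = μs = 3.760, b = (1−μ)s = 90.240.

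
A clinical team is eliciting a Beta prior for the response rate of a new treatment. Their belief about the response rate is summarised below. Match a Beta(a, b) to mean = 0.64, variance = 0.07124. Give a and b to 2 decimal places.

Write ν = a+b; then a = μν and Var = μ(1−μ)/(ν+1).
ν = μ(1−μ)/Var − 1 = 0.2304/0.07124 − 1 = 2.2341.
a = 0.64·2.2341 = 1.43, b = 0.36·2.2341 = 0.80.

a = 1.43, b = 0.80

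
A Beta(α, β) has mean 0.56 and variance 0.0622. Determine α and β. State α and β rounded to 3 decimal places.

Write ν = α+β; then α = μν and Var = μ(1−μ)/(ν+1).
ν = μ(1−μ)/Var − 1 = 0.2464/0.0622 − 1 = 2.9614.
α = 0.56·2.9614 = 1.658, β = 0.44·2.9614 = 1.303.

α = 1.658, β = 1.303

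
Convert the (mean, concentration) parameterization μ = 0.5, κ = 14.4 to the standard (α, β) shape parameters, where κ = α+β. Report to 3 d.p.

α = μκ = 0.5×14.4 = 7.200 and β = (1−μ)κ = 0.5×14.4 = 7.200.

α = 7.200, β = 7.200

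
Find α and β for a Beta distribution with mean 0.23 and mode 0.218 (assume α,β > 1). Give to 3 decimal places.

α = 10.810, β = 36.190

Let s = α+β. Mean gives α = μs = 0.23s; mode gives (α−1)/(s−2) = 0.218.
Substituting: 0.23s − 1 = 0.218(s−2) = 0.218s − 0.436, so 0.012s = 0.564 and s = 47.0000.
Then α = 0.23×47.0000 = 10.810 and β = s−α = 36.190.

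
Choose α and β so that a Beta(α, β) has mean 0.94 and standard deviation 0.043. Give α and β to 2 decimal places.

σ² = 0.043² = 0.001849.
With s = α+β, Var = μ(1−μ)/(s+1), so s+1 = (0.94×0.06)/0.001849 = 30.5030 and s = 29.5030.
α = μs = 27.73, β = (1−μ)s = 1.77.

α = 27.73, β = 1.77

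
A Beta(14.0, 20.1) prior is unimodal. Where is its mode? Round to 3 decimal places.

0.405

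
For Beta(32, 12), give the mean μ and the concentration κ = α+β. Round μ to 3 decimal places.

μ = 0.727, κ = 44

κ = α+β = 32+12 = 44; μ = α/κ = 32/44 = 0.727.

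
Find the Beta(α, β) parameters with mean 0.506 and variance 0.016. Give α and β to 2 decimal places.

α = 7.40, β = 7.22

Write ν = α+β; then α = μν and Var = μ(1−μ)/(ν+1).
ν = μ(1−μ)/Var − 1 = 0.249964/0.016 − 1 = 14.6227.
α = 0.506·14.6227 = 7.40, β = 0.494·14.6227 = 7.22.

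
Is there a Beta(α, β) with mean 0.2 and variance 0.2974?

No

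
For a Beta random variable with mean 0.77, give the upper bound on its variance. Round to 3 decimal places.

For fixed mean μ the Beta variance is μ(1−μ)/(α+β+1), increasing as α+β decreases.
Its least upper bound (not attained) is μ(1−μ) = 0.77·0.23 = 0.177.

0.177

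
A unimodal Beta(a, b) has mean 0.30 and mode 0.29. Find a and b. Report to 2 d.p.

With s = a+b: μ = a/s and mode = (a−1)/(s−2). Eliminating a = μs,
μs − 1 = m(s−2) ⇒ s(μ−m) = 1−2m ⇒ s = 0.42/0.01 = 42.0000.
So a = μs = 12.60, b = (1−μ)s = 29.40.

a = 12.60, b = 29.40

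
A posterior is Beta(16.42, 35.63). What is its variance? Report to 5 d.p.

0.00407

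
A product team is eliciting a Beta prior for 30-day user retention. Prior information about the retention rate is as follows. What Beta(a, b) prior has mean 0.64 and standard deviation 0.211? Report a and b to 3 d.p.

σ² = 0.211² = 0.044521.
With s = a+b, Var = μ(1−μ)/(s+1), so s+1 = (0.64×0.36)/0.044521 = 5.1751 and s = 4.1751.
a = μs = 2.672, b = (1−μ)s = 1.503.

a = 2.672, b = 1.503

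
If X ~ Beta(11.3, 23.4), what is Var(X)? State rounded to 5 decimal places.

Var = αβ/[(α+β)²(α+β+1)] = (11.3×23.4)/(34.7²×35.7) = 264.42/42986.013 = 0.00615.

0.00615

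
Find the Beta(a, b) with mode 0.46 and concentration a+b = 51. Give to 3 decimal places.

a = 23.540, b = 27.460

Mode = (a−1)/(κ−2) with κ = a+b, so a−1 = 0.46·49 = 22.540.
a = 23.540; b = κ − a = 27.460.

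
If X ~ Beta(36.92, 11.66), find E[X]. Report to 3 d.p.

E[X] = α/(α+β) = 36.92/48.58 = 0.760.

0.760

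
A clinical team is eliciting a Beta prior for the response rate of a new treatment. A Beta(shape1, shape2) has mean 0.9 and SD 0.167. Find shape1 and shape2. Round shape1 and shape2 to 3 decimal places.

shape1 = 2.004, shape2 = 0.223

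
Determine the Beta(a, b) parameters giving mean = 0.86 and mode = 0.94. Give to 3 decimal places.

a = 9.460, b = 1.540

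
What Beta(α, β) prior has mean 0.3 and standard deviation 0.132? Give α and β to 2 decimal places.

Variance = 0.132² = 0.017424. The moment-matching identity α+β = μ(1−μ)/Var − 1 gives
α+β = 0.21/0.017424 − 1 = 11.0523, so α = μ·11.0523 = 3.32 and β = (1−μ)·11.0523 = 7.74.

α = 3.32, β = 7.74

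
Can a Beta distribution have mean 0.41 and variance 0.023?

Yes

A Beta with mean μ has variance μ(1−μ)/(α+β+1) < μ(1−μ).
Here μ(1−μ) = 0.41×0.59 = 0.2419, and 0.023 < 0.2419.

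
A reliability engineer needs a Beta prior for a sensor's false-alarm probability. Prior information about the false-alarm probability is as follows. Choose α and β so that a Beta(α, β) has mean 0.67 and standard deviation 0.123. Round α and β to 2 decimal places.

α = 9.12, β = 4.49

First σ² = 0.015129. Setting α = μn, β = (1−μ)n with n = α+β,
μ(1−μ)/(n+1) = 0.015129 ⇒ n+1 = 0.2211/0.015129 = 14.6143 ⇒ n = 13.6143.
Hence α = 0.67×13.6143 = 9.12, β = 0.33×13.6143 = 4.49.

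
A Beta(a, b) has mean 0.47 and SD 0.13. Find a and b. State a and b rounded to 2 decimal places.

First σ² = 0.0169. Setting a = μn, b = (1−μ)n with n = a+b,
μ(1−μ)/(n+1) = 0.0169 ⇒ n+1 = 0.2491/0.0169 = 14.7396 ⇒ n = 13.7396.
Hence a = 0.47×13.7396 = 6.46, b = 0.53×13.7396 = 7.28.

a = 6.46, b = 7.28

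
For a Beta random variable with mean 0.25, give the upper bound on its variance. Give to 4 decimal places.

Var = μ(1−μ)/(α+β+1), which approaches μ(1−μ) as α+β → 0.
So the supremum is μ(1−μ) = 0.25×0.75 = 0.1875.

0.1875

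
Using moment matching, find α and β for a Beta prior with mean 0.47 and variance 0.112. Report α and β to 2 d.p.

α = 0.58, β = 0.65

Write ν = α+β; then α = μν and Var = μ(1−μ)/(ν+1).
ν = μ(1−μ)/Var − 1 = 0.2491/0.112 − 1 = 1.2241.
α = 0.47·1.2241 = 0.58, β = 0.53·1.2241 = 0.65.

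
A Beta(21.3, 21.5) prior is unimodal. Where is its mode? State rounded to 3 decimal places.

0.498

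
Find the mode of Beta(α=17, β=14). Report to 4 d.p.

0.5517

With α,β > 1, mode = (α−1)/(α+β−2) = 16/29 = 0.5517.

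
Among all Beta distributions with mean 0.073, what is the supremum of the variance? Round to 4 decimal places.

0.0677

Var = μ(1−μ)/(α+β+1), which approaches μ(1−μ) as α+β → 0.
So the supremum is μ(1−μ) = 0.073×0.927 = 0.0677.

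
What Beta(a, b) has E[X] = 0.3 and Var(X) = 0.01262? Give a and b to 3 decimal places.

a = 4.692, b = 10.948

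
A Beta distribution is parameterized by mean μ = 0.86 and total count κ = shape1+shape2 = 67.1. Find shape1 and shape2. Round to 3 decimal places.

shape1 = μκ = 0.86×67.1 = 57.706 and shape2 = (1−μ)κ = 0.14×67.1 = 9.394.

shape1 = 57.706, shape2 = 9.394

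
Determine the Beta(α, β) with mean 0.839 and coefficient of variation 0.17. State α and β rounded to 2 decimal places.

σ = CV·μ = 0.17×0.839 = 0.14263, so σ² = 0.020343.
s+1 = μ(1−μ)/σ² = 0.135079/0.020343 = 6.6400, so s = α+β = 5.6400.
α = μs = 4.73, β = (1−μ)s = 0.91.

α = 4.73, β = 0.91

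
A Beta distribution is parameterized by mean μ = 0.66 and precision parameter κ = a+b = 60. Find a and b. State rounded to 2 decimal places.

Split κ in proportion μ : (1−μ): a = 0.66·60 = 39.60, b = 60 − 39.60 = 20.40.

a = 39.60, b = 20.40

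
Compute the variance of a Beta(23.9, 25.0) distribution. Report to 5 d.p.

0.00501

μ = 23.9/48.9 = 0.488753; Var = μ(1−μ)/(α+β+1) = 0.2498735/49.9 = 0.00501.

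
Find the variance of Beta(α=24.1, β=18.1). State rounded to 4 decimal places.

α+β = 42.2 and αβ = 436.21, so Var = αβ/[(α+β)²(α+β+1)] = 436.21/76932.288 = 0.0057.

0.0057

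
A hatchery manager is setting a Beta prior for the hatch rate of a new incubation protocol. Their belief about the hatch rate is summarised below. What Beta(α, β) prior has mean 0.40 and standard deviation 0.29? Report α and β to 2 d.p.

First σ² = 0.0841. Setting α = μn, β = (1−μ)n with n = α+β,
μ(1−μ)/(n+1) = 0.0841 ⇒ n+1 = 0.2400/0.0841 = 2.8537 ⇒ n = 1.8537.
Hence α = 0.40×1.8537 = 0.74, β = 0.60×1.8537 = 1.11.

α = 0.74, β = 1.11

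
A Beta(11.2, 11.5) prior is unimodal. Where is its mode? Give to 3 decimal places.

With α,β > 1, mode = (α−1)/(α+β−2) = 10.2/20.7 = 0.493.

0.493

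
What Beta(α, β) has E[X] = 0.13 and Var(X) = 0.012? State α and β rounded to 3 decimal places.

α = 1.095, β = 7.330

Write ν = α+β; then α = μν and Var = μ(1−μ)/(ν+1).
ν = μ(1−μ)/Var − 1 = 0.1131/0.012 − 1 = 8.4250.
α = 0.13·8.4250 = 1.095, β = 0.87·8.4250 = 7.330.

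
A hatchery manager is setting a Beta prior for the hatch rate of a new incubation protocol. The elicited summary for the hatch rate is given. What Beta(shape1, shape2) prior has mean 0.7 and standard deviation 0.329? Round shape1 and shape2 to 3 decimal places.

σ² = 0.329² = 0.108241.
With s = shape1+shape2, Var = μ(1−μ)/(s+1), so s+1 = (0.7×0.3)/0.108241 = 1.9401 and s = 0.9401.
shape1 = μs = 0.658, shape2 = (1−μ)s = 0.282.

shape1 = 0.658, shape2 = 0.282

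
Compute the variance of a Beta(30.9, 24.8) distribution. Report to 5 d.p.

0.00436

Var = αβ/[(α+β)²(α+β+1)] = (30.9×24.8)/(55.7²×56.7) = 766.32/175911.183 = 0.00436.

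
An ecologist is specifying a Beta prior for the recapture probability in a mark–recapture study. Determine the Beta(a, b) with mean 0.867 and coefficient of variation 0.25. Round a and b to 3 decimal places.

σ = CV·μ = 0.25×0.867 = 0.21675, so σ² = 0.046981.
s+1 = μ(1−μ)/σ² = 0.115311/0.046981 = 2.4544, so s = a+b = 1.4544.
a = μs = 1.261, b = (1−μ)s = 0.193.

a = 1.261, b = 0.193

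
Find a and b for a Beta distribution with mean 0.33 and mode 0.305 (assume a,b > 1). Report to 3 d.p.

a = 5.148, b = 10.452

Let s = a+b. Mean gives a = μs = 0.33s; mode gives (a−1)/(s−2) = 0.305.
Substituting: 0.33s − 1 = 0.305(s−2) = 0.305s − 0.610, so 0.025s = 0.390 and s = 15.6000.
Then a = 0.33×15.6000 = 5.148 and b = s−a = 10.452.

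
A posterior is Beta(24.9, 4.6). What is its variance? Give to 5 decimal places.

0.00432

Var = αβ/[(α+β)²(α+β+1)] = (24.9×4.6)/(29.5²×30.5) = 114.54/26542.625 = 0.00432.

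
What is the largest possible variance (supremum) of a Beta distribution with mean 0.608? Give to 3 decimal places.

0.238

For fixed mean μ the Beta variance is μ(1−μ)/(α+β+1), increasing as α+β decreases.
Its least upper bound (not attained) is μ(1−μ) = 0.608·0.392 = 0.238.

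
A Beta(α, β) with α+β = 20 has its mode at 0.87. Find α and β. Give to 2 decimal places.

α = 16.66, β = 3.34

Since the density peak of Beta(α,β) is at (α−1)/(α+β−2),
α = 1 + 0.87(20−2) = 16.66 and β = 20 − 16.66 = 3.34.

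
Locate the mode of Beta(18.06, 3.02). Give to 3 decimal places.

0.894

With α,β > 1, mode = (α−1)/(α+β−2) = 17.06/19.08 = 0.894.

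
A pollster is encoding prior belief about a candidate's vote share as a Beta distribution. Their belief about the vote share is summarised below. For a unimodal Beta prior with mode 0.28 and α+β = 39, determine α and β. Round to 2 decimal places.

For α,β>1 the mode is (α−1)/(α+β−2), so α = mode·(κ−2)+1 = 0.28×37+1 = 11.36.
And β = (1−mode)·(κ−2)+1 = 0.72×37+1 = 27.64.

α = 11.36, β = 27.64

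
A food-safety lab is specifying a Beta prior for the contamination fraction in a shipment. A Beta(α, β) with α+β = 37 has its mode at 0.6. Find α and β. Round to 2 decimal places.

Mode = (α−1)/(κ−2) with κ = α+β, so α−1 = 0.6·35 = 21.00.
α = 22.00; β = κ − α = 15.00.

α = 22.00, β = 15.00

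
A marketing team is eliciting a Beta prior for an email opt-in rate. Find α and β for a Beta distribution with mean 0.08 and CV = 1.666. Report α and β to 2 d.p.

α = 0.25, β = 2.89

Var = (CV·μ)² = (1.666×0.08)² = 0.017764.
α+β = μ(1−μ)/Var − 1 = 0.0736/0.017764 − 1 = 3.1433.
Thus α = 0.08·3.1433 = 0.25 and β = 0.92·3.1433 = 2.89.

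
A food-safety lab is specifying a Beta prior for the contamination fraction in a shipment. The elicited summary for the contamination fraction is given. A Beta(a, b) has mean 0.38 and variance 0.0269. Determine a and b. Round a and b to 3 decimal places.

Let s = a+b. The Beta variance is μ(1−μ)/(s+1).
So s+1 = μ(1−μ)/σ² = (0.38×0.62)/0.0269 = 0.2356/0.0269 = 8.7584, giving s = 7.7584.
Then a = μs = 0.38×7.7584 = 2.948 and b = (1−μ)s = 0.62×7.7584 = 4.810.

a = 2.948, b = 4.810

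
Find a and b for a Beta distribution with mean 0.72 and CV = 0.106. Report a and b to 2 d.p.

a = 24.20, b = 9.41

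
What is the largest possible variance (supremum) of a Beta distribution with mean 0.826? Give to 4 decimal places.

0.1437

For fixed mean μ the Beta variance is μ(1−μ)/(α+β+1), increasing as α+β decreases.
Its least upper bound (not attained) is μ(1−μ) = 0.826·0.174 = 0.1437.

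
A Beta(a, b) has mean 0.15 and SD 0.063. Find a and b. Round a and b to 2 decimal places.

σ² = 0.063² = 0.003969.
With s = a+b, Var = μ(1−μ)/(s+1), so s+1 = (0.15×0.85)/0.003969 = 32.1240 and s = 31.1240.
a = μs = 4.67, b = (1−μ)s = 26.46.

a = 4.67, b = 26.46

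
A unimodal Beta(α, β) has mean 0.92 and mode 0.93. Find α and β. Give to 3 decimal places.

With s = α+β: μ = α/s and mode = (α−1)/(s−2). Eliminating α = μs,
μs − 1 = m(s−2) ⇒ s(μ−m) = 1−2m ⇒ s = -0.86/-0.01 = 86.0000.
So α = μs = 79.120, β = (1−μ)s = 6.880.

α = 79.120, β = 6.880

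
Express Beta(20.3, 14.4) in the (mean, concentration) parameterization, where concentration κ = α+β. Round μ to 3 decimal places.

κ = α+β = 20.3+14.4 = 34.7; μ = α/κ = 20.3/34.7 = 0.585.

μ = 0.585, κ = 34.7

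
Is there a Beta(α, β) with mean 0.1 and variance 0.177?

No

The Beta variance bound is σ² < μ(1−μ).
Here μ(1−μ) = 0.1×0.9 = 0.09, and 0.177 ≥ 0.09.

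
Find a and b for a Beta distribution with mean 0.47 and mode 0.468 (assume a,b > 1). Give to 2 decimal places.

a = 15.04, b = 16.96

Let s = a+b. Mean gives a = μs = 0.47s; mode gives (a−1)/(s−2) = 0.468.
Substituting: 0.47s − 1 = 0.468(s−2) = 0.468s − 0.936, so 0.002s = 0.064 and s = 32.0000.
Then a = 0.47×32.0000 = 15.04 and b = s−a = 16.96.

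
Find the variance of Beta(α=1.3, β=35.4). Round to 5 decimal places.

0.00091

α+β = 36.7 and αβ = 46.02, so Var = αβ/[(α+β)²(α+β+1)] = 46.02/50777.753 = 0.00091.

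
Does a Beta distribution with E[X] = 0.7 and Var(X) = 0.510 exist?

The Beta variance bound is σ² < μ(1−μ).
Here μ(1−μ) = 0.7×0.3 = 0.21, and 0.510 ≥ 0.21.

No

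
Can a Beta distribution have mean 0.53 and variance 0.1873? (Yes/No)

Yes

For any Beta, Var(X) < E[X]·(1−E[X]).
Here μ(1−μ) = 0.53×0.47 = 0.2491, and 0.1873 < 0.2491.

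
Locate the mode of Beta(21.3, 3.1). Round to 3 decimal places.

0.906

With α,β > 1, mode = (α−1)/(α+β−2) = 20.3/22.4 = 0.906.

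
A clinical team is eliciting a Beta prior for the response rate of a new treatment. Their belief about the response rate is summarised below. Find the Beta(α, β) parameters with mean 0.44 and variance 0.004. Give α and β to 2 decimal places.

α = 26.66, β = 33.94

Write ν = α+β; then α = μν and Var = μ(1−μ)/(ν+1).
ν = μ(1−μ)/Var − 1 = 0.2464/0.004 − 1 = 60.6000.
α = 0.44·60.6000 = 26.66, β = 0.56·60.6000 = 33.94.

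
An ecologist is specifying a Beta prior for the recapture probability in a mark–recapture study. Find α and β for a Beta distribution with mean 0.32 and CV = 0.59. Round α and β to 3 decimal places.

α = 1.633, β = 3.471

σ = CV·μ = 0.59×0.32 = 0.18880, so σ² = 0.035645.
s+1 = μ(1−μ)/σ² = 0.2176/0.035645 = 6.1046, so s = α+β = 5.1046.
α = μs = 1.633, β = (1−μ)s = 3.471.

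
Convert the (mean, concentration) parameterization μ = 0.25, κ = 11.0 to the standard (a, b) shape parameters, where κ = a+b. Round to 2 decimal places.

a = 2.75, b = 8.25

a = μκ = 0.25×11.0 = 2.75 and b = (1−μ)κ = 0.75×11.0 = 8.25.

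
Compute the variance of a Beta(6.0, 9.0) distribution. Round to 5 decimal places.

0.01500

Var = αβ/[(α+β)²(α+β+1)] = (6.0×9.0)/(15.0²×16.0) = 54.00/3600.000 = 0.01500.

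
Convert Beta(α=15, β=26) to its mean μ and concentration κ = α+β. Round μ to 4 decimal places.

κ = α+β = 15+26 = 41; μ = α/κ = 15/41 = 0.3659.

μ = 0.3659, κ = 41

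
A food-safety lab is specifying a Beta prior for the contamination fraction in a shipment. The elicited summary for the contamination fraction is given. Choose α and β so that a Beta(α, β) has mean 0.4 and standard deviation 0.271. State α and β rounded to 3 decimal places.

α = 0.907, β = 1.361

First σ² = 0.073441. Setting α = μn, β = (1−μ)n with n = α+β,
μ(1−μ)/(n+1) = 0.073441 ⇒ n+1 = 0.24/0.073441 = 3.2679 ⇒ n = 2.2679.
Hence α = 0.4×2.2679 = 0.907, β = 0.6×2.2679 = 1.361.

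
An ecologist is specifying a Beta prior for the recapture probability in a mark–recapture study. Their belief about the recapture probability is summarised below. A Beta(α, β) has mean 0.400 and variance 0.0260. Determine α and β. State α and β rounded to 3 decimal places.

α = 3.292, β = 4.938

Write ν = α+β; then α = μν and Var = μ(1−μ)/(ν+1).
ν = μ(1−μ)/Var − 1 = 0.240000/0.0260 − 1 = 8.2308.
α = 0.400·8.2308 = 3.292, β = 0.600·8.2308 = 4.938.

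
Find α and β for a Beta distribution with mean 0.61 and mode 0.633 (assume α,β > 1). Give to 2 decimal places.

With s = α+β: μ = α/s and mode = (α−1)/(s−2). Eliminating α = μs,
μs − 1 = m(s−2) ⇒ s(μ−m) = 1−2m ⇒ s = -0.266/-0.023 = 11.5652.
So α = μs = 7.05, β = (1−μ)s = 4.51.

α = 7.05, β = 4.51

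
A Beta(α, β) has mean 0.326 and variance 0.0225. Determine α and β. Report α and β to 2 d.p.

α = 2.86, β = 5.91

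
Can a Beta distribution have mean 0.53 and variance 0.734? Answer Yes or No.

No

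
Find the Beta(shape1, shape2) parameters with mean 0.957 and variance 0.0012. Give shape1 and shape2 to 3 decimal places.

shape1 = 31.861, shape2 = 1.432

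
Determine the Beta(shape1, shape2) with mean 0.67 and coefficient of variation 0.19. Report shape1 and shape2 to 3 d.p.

shape1 = 8.471, shape2 = 4.172

Var = (CV·μ)² = (0.19×0.67)² = 0.016205.
shape1+shape2 = μ(1−μ)/Var − 1 = 0.2211/0.016205 − 1 = 12.6437.
Thus shape1 = 0.67·12.6437 = 8.471 and shape2 = 0.33·12.6437 = 4.172.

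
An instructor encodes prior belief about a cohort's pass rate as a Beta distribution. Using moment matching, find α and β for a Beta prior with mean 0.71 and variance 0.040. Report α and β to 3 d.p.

α = 2.945, β = 1.203

Write ν = α+β; then α = μν and Var = μ(1−μ)/(ν+1).
ν = μ(1−μ)/Var − 1 = 0.2059/0.040 − 1 = 4.1475.
α = 0.71·4.1475 = 2.945, β = 0.29·4.1475 = 1.203.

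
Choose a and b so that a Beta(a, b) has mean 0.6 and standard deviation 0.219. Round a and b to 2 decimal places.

a = 2.40, b = 1.60

First σ² = 0.047961. Setting a = μn, b = (1−μ)n with n = a+b,
μ(1−μ)/(n+1) = 0.047961 ⇒ n+1 = 0.24/0.047961 = 5.0041 ⇒ n = 4.0041.
Hence a = 0.6×4.0041 = 2.40, b = 0.4×4.0041 = 1.60.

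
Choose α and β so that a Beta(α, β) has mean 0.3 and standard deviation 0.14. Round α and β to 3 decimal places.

First σ² = 0.0196. Setting α = μn, β = (1−μ)n with n = α+β,
μ(1−μ)/(n+1) = 0.0196 ⇒ n+1 = 0.21/0.0196 = 10.7143 ⇒ n = 9.7143.
Hence α = 0.3×9.7143 = 2.914, β = 0.7×9.7143 = 6.800.

α = 2.914, β = 6.800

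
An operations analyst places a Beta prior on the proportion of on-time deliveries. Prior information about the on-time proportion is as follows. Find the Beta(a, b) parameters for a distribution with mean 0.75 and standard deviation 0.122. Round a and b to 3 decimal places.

Variance = 0.122² = 0.014884. The moment-matching identity a+b = μ(1−μ)/Var − 1 gives
a+b = 0.1875/0.014884 − 1 = 11.5974, so a = μ·11.5974 = 8.698 and b = (1−μ)·11.5974 = 2.899.

a = 8.698, b = 2.899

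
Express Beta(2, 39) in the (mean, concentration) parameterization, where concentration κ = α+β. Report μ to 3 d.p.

κ = α+β = 2+39 = 41; μ = α/κ = 2/41 = 0.049.

μ = 0.049, κ = 41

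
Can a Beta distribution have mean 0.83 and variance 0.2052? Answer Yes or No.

A Beta with mean μ has variance μ(1−μ)/(α+β+1) < μ(1−μ).
Here μ(1−μ) = 0.83×0.17 = 0.1411, and 0.2052 ≥ 0.1411.

No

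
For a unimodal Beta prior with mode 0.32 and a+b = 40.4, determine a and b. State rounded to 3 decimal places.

Since the density peak of Beta(a,b) is at (a−1)/(a+b−2),
a = 1 + 0.32(40.4−2) = 13.288 and b = 40.4 − 13.288 = 27.112.

a = 13.288, b = 27.112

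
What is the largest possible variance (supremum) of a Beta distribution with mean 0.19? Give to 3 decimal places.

0.154

For fixed mean μ the Beta variance is μ(1−μ)/(α+β+1), increasing as α+β decreases.
Its least upper bound (not attained) is μ(1−μ) = 0.19·0.81 = 0.154.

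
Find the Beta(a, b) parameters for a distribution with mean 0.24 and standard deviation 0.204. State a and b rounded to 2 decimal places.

Variance = 0.204² = 0.041616. The moment-matching identity a+b = μ(1−μ)/Var − 1 gives
a+b = 0.1824/0.041616 − 1 = 3.3829, so a = μ·3.3829 = 0.81 and b = (1−μ)·3.3829 = 2.57.

a = 0.81, b = 2.57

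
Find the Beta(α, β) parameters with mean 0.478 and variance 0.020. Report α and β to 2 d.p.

α = 5.49, β = 5.99

By moment matching, α+β = μ(1−μ)/σ² − 1 = (0.478·0.522)/0.020 − 1 = 12.4758 − 1 = 11.4758.
Since α/(α+β) = μ, α = 0.478·11.4758 = 5.49 and β = 0.522·11.4758 = 5.99.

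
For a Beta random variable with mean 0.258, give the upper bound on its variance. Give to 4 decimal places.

Var = μ(1−μ)/(α+β+1), which approaches μ(1−μ) as α+β → 0.
So the supremum is μ(1−μ) = 0.258×0.742 = 0.1914.

0.1914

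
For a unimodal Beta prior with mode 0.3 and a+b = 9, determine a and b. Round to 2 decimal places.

a = 3.10, b = 5.90

For a,b>1 the mode is (a−1)/(a+b−2), so a = mode·(κ−2)+1 = 0.3×7+1 = 3.10.
And b = (1−mode)·(κ−2)+1 = 0.7×7+1 = 5.90.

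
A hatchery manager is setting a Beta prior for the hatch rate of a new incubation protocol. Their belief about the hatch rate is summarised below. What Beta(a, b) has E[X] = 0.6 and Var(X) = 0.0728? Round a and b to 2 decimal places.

a = 1.38, b = 0.92

Let s = a+b. The Beta variance is μ(1−μ)/(s+1).
So s+1 = μ(1−μ)/σ² = (0.6×0.4)/0.0728 = 0.24/0.0728 = 3.2967, giving s = 2.2967.
Then a = μs = 0.6×2.2967 = 1.38 and b = (1−μ)s = 0.4×2.2967 = 0.92.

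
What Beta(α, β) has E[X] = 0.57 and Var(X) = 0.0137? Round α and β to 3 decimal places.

Write ν = α+β; then α = μν and Var = μ(1−μ)/(ν+1).
ν = μ(1−μ)/Var − 1 = 0.2451/0.0137 − 1 = 16.8905.
α = 0.57·16.8905 = 9.628, β = 0.43·16.8905 = 7.263.

α = 9.628, β = 7.263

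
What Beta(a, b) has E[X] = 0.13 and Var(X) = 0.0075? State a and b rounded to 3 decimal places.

a = 1.830, b = 12.250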